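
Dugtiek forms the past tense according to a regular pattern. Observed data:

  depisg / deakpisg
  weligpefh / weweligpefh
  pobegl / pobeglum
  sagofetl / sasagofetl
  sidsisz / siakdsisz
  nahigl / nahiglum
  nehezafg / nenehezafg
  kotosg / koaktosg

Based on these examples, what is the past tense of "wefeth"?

"wefeth" has second-to-last letter 't'. The one such stem in the data (sagofetl → sasagofetl) repeats the first consonant+vowel as a prefix (as do nehezafg, weligpefh), so the same rule applies.
The other patterns: stems whose second-to-last letter is 's' insert -ak- after the first vowel; stems whose second-to-last letter is 'g' add -um.
So wefeth → wewefeth.

wewefeth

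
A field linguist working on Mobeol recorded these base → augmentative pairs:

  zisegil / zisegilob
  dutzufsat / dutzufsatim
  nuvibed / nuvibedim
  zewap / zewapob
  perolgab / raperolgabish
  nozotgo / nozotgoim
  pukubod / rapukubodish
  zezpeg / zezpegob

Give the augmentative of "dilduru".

dilduruim

pukubod and nuvibed both end in -d yet inflect differently (rapukubodish, nuvibedim), so the final letter is not what conditions the rule; the first letter is.
"dilduru" begins with d-. The one such stem in the data (dutzufsat → dutzufsatim) adds -im, so the same rule applies.
So dilduru → dilduruim.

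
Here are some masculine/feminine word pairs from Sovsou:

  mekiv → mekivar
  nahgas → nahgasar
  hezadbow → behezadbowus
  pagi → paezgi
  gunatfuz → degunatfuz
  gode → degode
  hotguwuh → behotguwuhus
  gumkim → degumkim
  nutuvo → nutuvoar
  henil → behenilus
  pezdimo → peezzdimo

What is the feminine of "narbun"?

narbunar

pezdimo and nutuvo both end in -o yet inflect differently (peezzdimo, nutuvoar), so the final letter is not what conditions the rule; the first letter is.
"narbun" begins with n-. The stems beginning with n- (nahgas → nahgasar, nutuvo → nutuvoar) add -ar.
The other patterns: stems beginning with g- add the prefix de-; stems beginning with p- insert -ez- after the first vowel; stems beginning with h- add be- … -us around the stem.
So narbun → narbunar.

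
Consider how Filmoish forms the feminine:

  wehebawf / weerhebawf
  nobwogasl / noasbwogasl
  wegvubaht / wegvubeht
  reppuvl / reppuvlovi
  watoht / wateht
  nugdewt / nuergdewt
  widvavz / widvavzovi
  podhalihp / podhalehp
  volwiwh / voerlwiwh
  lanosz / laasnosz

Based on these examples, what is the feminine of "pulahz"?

pulehz

widvavz and lanosz both end in -z yet inflect differently (widvavzovi, laasnosz), so the final letter is not what conditions the rule; the second-to-last letter is.
"pulahz" has second-to-last letter 'h'. The stems whose second-to-last letter is 'h' (wegvubaht → wegvubeht, podhalihp → podhalehp, watoht → wateht) change the last vowel to 'e'.
So pulahz → pulehz.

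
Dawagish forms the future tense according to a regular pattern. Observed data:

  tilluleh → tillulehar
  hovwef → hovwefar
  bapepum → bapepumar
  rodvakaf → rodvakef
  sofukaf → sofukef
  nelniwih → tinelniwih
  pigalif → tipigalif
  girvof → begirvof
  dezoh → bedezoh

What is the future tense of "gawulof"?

hovwef and rodvakaf both end in -f yet inflect differently (hovwefar, rodvakef), so the final letter is not what conditions the rule; the last vowel is.
"gawulof" has last vowel 'o'. The stems whose last vowel is 'o' (girvof → begirvof, dezoh → bedezoh) add the prefix be-.
So gawulof → begawulof.

begawulof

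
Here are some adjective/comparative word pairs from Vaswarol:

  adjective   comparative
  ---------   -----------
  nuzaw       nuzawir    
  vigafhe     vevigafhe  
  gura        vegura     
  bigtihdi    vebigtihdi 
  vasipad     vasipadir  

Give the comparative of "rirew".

"rirew" ends in a consonant. The stems ending in a consonant (vasipad → vasipadir, nuzaw → nuzawir) add -ir.
So rirew → rirewir.

rirewir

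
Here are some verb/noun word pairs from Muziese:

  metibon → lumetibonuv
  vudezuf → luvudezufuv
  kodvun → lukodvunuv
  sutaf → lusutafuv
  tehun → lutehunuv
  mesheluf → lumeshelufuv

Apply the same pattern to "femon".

lufemonuv

Every pair shown (metibon → lumetibonuv, vudezuf → luvudezufuv, kodvun → lukodvunuv, …) follows the same rule: add lu- … -uv around the stem.
So femon → lufemonuv.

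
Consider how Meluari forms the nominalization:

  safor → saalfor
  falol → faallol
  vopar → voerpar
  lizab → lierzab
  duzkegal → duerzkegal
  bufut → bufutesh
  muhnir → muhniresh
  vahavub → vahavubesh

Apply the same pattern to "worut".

safor and vopar both end in -r yet inflect differently (saalfor, voerpar), so the final letter is not what conditions the rule; the last vowel is.
"worut" has last vowel 'u'. The stems whose last vowel is 'u' (bufut → bufutesh, vahavub → vahavubesh) add -esh.
So worut → worutesh.

worutesh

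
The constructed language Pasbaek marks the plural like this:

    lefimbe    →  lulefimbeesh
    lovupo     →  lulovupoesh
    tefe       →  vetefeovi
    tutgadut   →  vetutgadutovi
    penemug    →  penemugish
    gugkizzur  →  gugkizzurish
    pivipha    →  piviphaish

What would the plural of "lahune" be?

lulahuneesh

lefimbe and tefe both end in -e yet inflect differently (lulefimbeesh, vetefeovi), so the final letter is not what conditions the rule; the first letter is.
"lahune" begins with l-. The stems beginning with l- (lefimbe → lulefimbeesh, lovupo → lulovupoesh) add lu- … -esh around the stem.
The other patterns: stems beginning with t- add ve- … -ovi around the stem; stems beginning with g- or p- add -ish.
So lahune → lulahuneesh.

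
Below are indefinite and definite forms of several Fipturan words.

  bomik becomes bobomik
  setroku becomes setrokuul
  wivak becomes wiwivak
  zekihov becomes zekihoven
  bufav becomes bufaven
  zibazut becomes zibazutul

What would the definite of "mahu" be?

mahuul

bufav and wivak both have last vowel 'a' yet inflect differently (bufaven, wiwivak), so the last vowel is not what conditions the rule; the final letter is.
"mahu" ends in -u. The one such stem in the data (setroku → setrokuul) adds -ul, so the same rule applies.
The other patterns: stems ending in -v add -en; stems ending in -k repeat the first consonant+vowel as a prefix.
So mahu → mahuul.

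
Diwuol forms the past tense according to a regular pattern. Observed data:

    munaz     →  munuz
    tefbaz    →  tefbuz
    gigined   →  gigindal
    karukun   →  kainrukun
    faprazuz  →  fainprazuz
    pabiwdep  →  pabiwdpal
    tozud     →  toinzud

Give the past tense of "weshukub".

"weshukub" has last vowel 'u'. The stems whose last vowel is 'u' (karukun → kainrukun, faprazuz → fainprazuz, tozud → toinzud) insert -in- after the first vowel.
The other patterns: stems whose last vowel is 'e' delete the last vowel and add -al; stems whose last vowel is 'a' change the last vowel to 'u'.
So weshukub → weinshukub.

weinshukub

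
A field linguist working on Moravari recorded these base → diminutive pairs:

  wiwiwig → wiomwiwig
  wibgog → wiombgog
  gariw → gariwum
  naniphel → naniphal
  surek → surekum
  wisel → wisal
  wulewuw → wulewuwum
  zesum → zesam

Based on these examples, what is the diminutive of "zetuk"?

zetukum

gariw and wiwiwig both have last vowel 'i' yet inflect differently (gariwum, wiomwiwig), so the last vowel is not what conditions the rule; the final letter is.
"zetuk" ends in -k. The one such stem in the data (surek → surekum) adds -um, so the same rule applies.
So zetuk → zetukum.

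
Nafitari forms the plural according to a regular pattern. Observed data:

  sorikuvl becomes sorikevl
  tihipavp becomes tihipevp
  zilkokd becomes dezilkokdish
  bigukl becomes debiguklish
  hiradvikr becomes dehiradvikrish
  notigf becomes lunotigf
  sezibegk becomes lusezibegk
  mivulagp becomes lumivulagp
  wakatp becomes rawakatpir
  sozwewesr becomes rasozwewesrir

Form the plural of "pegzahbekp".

depegzahbekpish

"pegzahbekp" has second-to-last letter 'k'. The stems whose second-to-last letter is 'k' (zilkokd → dezilkokdish, bigukl → debiguklish, hiradvikr → dehiradvikrish) add de- … -ish around the stem.
So pegzahbekp → depegzahbekpish.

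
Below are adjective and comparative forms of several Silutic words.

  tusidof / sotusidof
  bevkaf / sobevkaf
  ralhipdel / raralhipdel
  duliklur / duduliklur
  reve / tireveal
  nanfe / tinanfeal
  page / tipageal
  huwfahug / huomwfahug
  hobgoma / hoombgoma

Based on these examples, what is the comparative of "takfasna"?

ralhipdel and reve both have last vowel 'e' yet inflect differently (raralhipdel, tireveal), so the last vowel is not what conditions the rule; the final letter is.
"takfasna" ends in -a. The one such stem in the data (hobgoma → hoombgoma) inserts -om- after the first vowel (as does huwfahug), so the same rule applies.
So takfasna → taomkfasna.

taomkfasna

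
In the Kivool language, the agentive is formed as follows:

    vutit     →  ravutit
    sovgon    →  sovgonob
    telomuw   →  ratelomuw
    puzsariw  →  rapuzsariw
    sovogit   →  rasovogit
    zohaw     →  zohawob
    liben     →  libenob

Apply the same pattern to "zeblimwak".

telomuw and zohaw both end in -w yet inflect differently (ratelomuw, zohawob), so the final letter is not what conditions the rule; the last vowel is.
"zeblimwak" has last vowel 'a'. The one such stem in the data (zohaw → zohawob) adds -ob, so the same rule applies.
So zeblimwak → zeblimwakob.

zeblimwakob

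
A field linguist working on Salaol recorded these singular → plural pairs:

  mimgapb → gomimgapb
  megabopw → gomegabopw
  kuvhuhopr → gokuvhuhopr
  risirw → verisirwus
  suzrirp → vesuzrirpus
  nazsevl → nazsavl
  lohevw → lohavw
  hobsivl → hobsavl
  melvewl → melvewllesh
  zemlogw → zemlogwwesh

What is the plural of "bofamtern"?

megabopw and risirw both end in -w yet inflect differently (gomegabopw, verisirwus), so the final letter is not what conditions the rule; the second-to-last letter is.
"bofamtern" has second-to-last letter 'r'. The stems whose second-to-last letter is 'r' (risirw → verisirwus, suzrirp → vesuzrirpus) add ve- … -us around the stem.
So bofamtern → vebofamternus.

vebofamternus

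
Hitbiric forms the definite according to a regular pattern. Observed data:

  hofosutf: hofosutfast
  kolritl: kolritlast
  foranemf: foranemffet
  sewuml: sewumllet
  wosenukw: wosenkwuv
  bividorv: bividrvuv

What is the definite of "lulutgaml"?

hofosutf and foranemf both end in -f yet inflect differently (hofosutfast, foranemffet), so the final letter is not what conditions the rule; the second-to-last letter is.
"lulutgaml" has second-to-last letter 'm'. The stems whose second-to-last letter is 'm' (foranemf → foranemffet, sewuml → sewumllet) double the final consonant and add -et.
So lulutgaml → lulutgamllet.

lulutgamllet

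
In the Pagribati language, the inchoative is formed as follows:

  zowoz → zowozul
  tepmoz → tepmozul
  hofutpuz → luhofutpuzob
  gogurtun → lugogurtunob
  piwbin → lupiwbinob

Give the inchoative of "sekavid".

zowoz and hofutpuz both end in -z yet inflect differently (zowozul, luhofutpuzob), so the final letter is not what conditions the rule; the last vowel is.
"sekavid" has last vowel 'i'. The one such stem in the data (piwbin → lupiwbinob) adds lu- … -ob around the stem, so the same rule applies.
The other pattern: stems whose last vowel is 'o' add -ul.
So sekavid → lusekavidob.

lusekavidob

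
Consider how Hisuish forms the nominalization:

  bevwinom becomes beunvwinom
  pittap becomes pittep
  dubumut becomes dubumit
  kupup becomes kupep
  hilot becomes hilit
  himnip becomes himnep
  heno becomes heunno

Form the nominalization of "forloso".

founrloso

bevwinom and hilot both have last vowel 'o' yet inflect differently (beunvwinom, hilit), so the last vowel is not what conditions the rule; the final letter is.
"forloso" ends in -o. The one such stem in the data (heno → heunno) inserts -un- after the first vowel (as does bevwinom), so the same rule applies.
The other patterns: stems ending in -t change the last vowel to 'i'; stems ending in -p change the last vowel to 'e'.
So forloso → founrloso.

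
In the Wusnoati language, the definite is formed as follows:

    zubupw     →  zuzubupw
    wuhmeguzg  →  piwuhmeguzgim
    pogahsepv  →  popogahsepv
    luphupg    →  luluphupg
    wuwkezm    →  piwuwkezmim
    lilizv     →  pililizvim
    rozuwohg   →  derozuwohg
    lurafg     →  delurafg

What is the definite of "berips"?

beberips

wuhmeguzg and luphupg both end in -g yet inflect differently (piwuhmeguzgim, luluphupg), so the final letter is not what conditions the rule; the second-to-last letter is.
"berips" has second-to-last letter 'p'. The stems whose second-to-last letter is 'p' (zubupw → zuzubupw, luphupg → luluphupg, pogahsepv → popogahsepv) repeat the first consonant+vowel as a prefix.
So berips → beberips.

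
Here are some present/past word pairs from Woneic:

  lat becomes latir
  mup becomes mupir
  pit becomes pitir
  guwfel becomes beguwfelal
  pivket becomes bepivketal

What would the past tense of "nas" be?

lat and pivket both end in -t yet inflect differently (latir, bepivketal), so the final letter is not what conditions the rule; the number of vowels is.
"nas" has 1 vowel. The stems with 1 vowel (mup → mupir, lat → latir, pit → pitir) add -ir.
So nas → nasir.

nasir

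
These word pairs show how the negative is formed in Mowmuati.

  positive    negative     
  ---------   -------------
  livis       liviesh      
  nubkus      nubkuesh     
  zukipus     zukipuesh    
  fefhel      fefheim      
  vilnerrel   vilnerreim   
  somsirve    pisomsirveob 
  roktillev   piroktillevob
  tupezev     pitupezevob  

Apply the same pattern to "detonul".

detonuim

fefhel and somsirve both have last vowel 'e' yet inflect differently (fefheim, pisomsirveob), so the last vowel is not what conditions the rule; the final letter is.
"detonul" ends in -l. The stems ending in -l (fefhel → fefheim, vilnerrel → vilnerreim) drop the final letter and add -im.
So detonul → detonuim.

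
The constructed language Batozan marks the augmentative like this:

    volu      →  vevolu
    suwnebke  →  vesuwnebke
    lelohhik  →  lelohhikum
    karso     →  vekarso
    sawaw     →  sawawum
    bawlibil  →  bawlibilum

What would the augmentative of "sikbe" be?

suwnebke and sawaw both begin with s- yet inflect differently (vesuwnebke, sawawum), so the first letter is not what conditions the rule; whether the stem ends in a vowel or a consonant is.
"sikbe" ends in a vowel. The stems ending in a vowel (suwnebke → vesuwnebke, karso → vekarso, volu → vevolu) add the prefix ve-.
The other pattern: stems ending in a consonant add -um.
So sikbe → vesikbe.

vesikbe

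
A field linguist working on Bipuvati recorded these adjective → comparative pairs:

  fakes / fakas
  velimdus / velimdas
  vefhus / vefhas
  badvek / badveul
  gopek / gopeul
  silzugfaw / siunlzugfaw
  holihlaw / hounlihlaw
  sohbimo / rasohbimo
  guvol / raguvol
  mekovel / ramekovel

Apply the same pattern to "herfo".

raherfo

fakes and badvek both have last vowel 'e' yet inflect differently (fakas, badveul), so the last vowel is not what conditions the rule; the final letter is.
"herfo" ends in -o. The one such stem in the data (sohbimo → rasohbimo) adds the prefix ra-, so the same rule applies.
The other patterns: stems ending in -s change the last vowel to 'a'; stems ending in -k drop the final letter and add -ul; stems ending in -w insert -un- after the first vowel.
So herfo → raherfo.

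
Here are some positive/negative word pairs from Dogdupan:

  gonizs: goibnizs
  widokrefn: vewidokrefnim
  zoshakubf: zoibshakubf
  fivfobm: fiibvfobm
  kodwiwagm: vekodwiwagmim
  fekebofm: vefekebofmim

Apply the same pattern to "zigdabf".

ziibgdabf

kodwiwagm and fivfobm both end in -m yet inflect differently (vekodwiwagmim, fiibvfobm), so the final letter is not what conditions the rule; the second-to-last letter is.
"zigdabf" has second-to-last letter 'b'. The stems whose second-to-last letter is 'b' (zoshakubf → zoibshakubf, fivfobm → fiibvfobm) insert -ib- after the first vowel.
So zigdabf → ziibgdabf.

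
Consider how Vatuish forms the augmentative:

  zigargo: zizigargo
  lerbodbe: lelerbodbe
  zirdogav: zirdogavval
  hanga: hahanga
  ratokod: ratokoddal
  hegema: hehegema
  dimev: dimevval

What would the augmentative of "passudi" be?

papassudi

hanga and zirdogav both have last vowel 'a' yet inflect differently (hahanga, zirdogavval), so the last vowel is not what conditions the rule; whether the stem ends in a vowel or a consonant is.
"passudi" ends in a vowel. The stems ending in a vowel (lerbodbe → lelerbodbe, hanga → hahanga, zigargo → zizigargo) repeat the first consonant+vowel as a prefix.
The other pattern: stems ending in a consonant double the final consonant and add -al.
So passudi → papassudi.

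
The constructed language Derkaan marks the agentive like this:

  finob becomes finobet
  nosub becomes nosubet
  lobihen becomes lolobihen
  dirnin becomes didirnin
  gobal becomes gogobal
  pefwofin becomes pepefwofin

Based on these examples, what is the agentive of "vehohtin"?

vevehohtin

finob and dirnin both have 2 vowels yet inflect differently (finobet, didirnin), so the number of vowels is not what conditions the rule; the final letter is.
"vehohtin" ends in -n. The stems ending in -n (lobihen → lolobihen, dirnin → didirnin, pefwofin → pepefwofin) repeat the first consonant+vowel as a prefix.
The other pattern: stems ending in -b add -et.
So vehohtin → vevehohtin.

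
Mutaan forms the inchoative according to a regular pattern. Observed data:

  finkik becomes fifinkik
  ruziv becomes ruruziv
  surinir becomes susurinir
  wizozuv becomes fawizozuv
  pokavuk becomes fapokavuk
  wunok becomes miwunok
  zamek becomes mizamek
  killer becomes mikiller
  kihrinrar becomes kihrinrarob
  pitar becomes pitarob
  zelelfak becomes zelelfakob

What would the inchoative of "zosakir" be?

ruziv and wizozuv both end in -v yet inflect differently (ruruziv, fawizozuv), so the final letter is not what conditions the rule; the last vowel is.
"zosakir" has last vowel 'i'. The stems whose last vowel is 'i' (finkik → fifinkik, ruziv → ruruziv, surinir → susurinir) repeat the first consonant+vowel as a prefix.
So zosakir → zozosakir.

zozosakir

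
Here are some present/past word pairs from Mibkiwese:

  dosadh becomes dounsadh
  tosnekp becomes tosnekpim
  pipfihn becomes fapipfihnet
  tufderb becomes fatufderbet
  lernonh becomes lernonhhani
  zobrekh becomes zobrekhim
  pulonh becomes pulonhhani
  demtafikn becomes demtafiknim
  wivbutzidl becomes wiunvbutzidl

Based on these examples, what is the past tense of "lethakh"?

lethakhim

"lethakh" has second-to-last letter 'k'. The stems whose second-to-last letter is 'k' (tosnekp → tosnekpim, demtafikn → demtafiknim, zobrekh → zobrekhim) add -im.
The other patterns: stems whose second-to-last letter is 'n' double the final consonant and add -ani; stems whose second-to-last letter is 'd' insert -un- after the first vowel; stems whose second-to-last letter is 'h' or 'r' add fa- … -et around the stem.
So lethakh → lethakhim.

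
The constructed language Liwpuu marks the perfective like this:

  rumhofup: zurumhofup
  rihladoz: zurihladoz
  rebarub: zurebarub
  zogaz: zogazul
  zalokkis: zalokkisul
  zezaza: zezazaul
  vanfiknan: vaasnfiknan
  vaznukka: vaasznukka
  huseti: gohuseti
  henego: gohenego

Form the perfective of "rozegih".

rihladoz and zogaz both end in -z yet inflect differently (zurihladoz, zogazul), so the final letter is not what conditions the rule; the first letter is.
"rozegih" begins with r-. The stems beginning with r- (rumhofup → zurumhofup, rihladoz → zurihladoz, rebarub → zurebarub) add the prefix zu-.
The other patterns: stems beginning with z- add -ul; stems beginning with v- insert -as- after the first vowel; stems beginning with h- add the prefix go-.
So rozegih → zurozegih.

zurozegih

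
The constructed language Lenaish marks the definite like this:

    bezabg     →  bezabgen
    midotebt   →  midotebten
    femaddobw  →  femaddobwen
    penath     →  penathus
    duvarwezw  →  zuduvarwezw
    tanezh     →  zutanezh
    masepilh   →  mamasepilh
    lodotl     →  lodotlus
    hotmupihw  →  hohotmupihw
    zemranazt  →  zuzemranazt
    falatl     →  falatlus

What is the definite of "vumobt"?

penath and tanezh both end in -h yet inflect differently (penathus, zutanezh), so the final letter is not what conditions the rule; the second-to-last letter is.
"vumobt" has second-to-last letter 'b'. The stems whose second-to-last letter is 'b' (femaddobw → femaddobwen, bezabg → bezabgen, midotebt → midotebten) add -en.
The other patterns: stems whose second-to-last letter is 't' add -us; stems whose second-to-last letter is 'z' add the prefix zu-; stems whose second-to-last letter is 'h' or 'l' repeat the first consonant+vowel as a prefix.
So vumobt → vumobten.

vumobten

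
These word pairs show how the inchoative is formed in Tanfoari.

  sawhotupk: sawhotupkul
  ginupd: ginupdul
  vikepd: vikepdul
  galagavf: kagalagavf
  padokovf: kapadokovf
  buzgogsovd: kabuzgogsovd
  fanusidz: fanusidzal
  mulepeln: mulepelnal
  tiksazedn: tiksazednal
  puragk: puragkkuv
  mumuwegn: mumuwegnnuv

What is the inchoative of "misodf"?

misodfal

"misodf" has second-to-last letter 'd'. The stems whose second-to-last letter is 'd' (fanusidz → fanusidzal, tiksazedn → tiksazednal) add -al.
The other patterns: stems whose second-to-last letter is 'p' add -ul; stems whose second-to-last letter is 'v' add the prefix ka-; stems whose second-to-last letter is 'g' double the final consonant and add -uv.
So misodf → misodfal.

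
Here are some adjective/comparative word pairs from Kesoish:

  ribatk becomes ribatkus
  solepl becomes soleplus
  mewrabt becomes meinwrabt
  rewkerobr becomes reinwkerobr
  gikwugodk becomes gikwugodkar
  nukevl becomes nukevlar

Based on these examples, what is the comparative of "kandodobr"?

ribatk and gikwugodk both end in -k yet inflect differently (ribatkus, gikwugodkar), so the final letter is not what conditions the rule; the second-to-last letter is.
"kandodobr" has second-to-last letter 'b'. The stems whose second-to-last letter is 'b' (mewrabt → meinwrabt, rewkerobr → reinwkerobr) insert -in- after the first vowel.
So kandodobr → kainndodobr.

kainndodobr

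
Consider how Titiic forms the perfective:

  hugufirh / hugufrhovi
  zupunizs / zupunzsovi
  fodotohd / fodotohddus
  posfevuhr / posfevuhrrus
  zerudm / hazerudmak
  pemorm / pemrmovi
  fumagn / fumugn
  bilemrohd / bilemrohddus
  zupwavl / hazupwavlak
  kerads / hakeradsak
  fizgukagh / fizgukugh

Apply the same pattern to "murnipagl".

hugufirh and fizgukagh both end in -h yet inflect differently (hugufrhovi, fizgukugh), so the final letter is not what conditions the rule; the second-to-last letter is.
"murnipagl" has second-to-last letter 'g'. The stems whose second-to-last letter is 'g' (fizgukagh → fizgukugh, fumagn → fumugn) change the last vowel to 'u'.
So murnipagl → murnipugl.

murnipugl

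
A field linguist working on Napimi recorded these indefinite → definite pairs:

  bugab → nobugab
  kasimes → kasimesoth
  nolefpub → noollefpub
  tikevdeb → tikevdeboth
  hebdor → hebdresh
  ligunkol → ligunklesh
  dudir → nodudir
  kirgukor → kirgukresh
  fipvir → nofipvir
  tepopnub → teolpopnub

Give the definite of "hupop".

huppesh

tikevdeb and tepopnub both end in -b yet inflect differently (tikevdeboth, teolpopnub), so the final letter is not what conditions the rule; the last vowel is.
"hupop" has last vowel 'o'. The stems whose last vowel is 'o' (kirgukor → kirgukresh, ligunkol → ligunklesh, hebdor → hebdresh) delete the last vowel and add -esh.
The other patterns: stems whose last vowel is 'e' add -oth; stems whose last vowel is 'u' insert -ol- after the first vowel; stems whose last vowel is 'a' or 'i' add the prefix no-.
So hupop → huppesh.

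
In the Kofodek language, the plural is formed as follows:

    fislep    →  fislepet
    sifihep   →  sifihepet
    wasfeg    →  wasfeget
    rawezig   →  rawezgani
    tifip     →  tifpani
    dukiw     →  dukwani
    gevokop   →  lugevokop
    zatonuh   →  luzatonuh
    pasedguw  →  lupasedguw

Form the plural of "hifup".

luhifup

wasfeg and rawezig both end in -g yet inflect differently (wasfeget, rawezgani), so the final letter is not what conditions the rule; the last vowel is.
"hifup" has last vowel 'u'. The stems whose last vowel is 'u' (zatonuh → luzatonuh, pasedguw → lupasedguw) add the prefix lu-.
The other patterns: stems whose last vowel is 'e' add -et; stems whose last vowel is 'i' delete the last vowel and add -ani.
So hifup → luhifup.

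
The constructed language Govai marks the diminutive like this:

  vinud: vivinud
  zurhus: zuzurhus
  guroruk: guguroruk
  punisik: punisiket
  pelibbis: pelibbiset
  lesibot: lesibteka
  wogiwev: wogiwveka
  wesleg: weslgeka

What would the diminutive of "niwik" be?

guroruk and punisik both end in -k yet inflect differently (guguroruk, punisiket), so the final letter is not what conditions the rule; the last vowel is.
"niwik" has last vowel 'i'. The stems whose last vowel is 'i' (punisik → punisiket, pelibbis → pelibbiset) add -et.
The other patterns: stems whose last vowel is 'u' repeat the first consonant+vowel as a prefix; stems whose last vowel is 'e' or 'o' delete the last vowel and add -eka.
So niwik → niwiket.

niwiket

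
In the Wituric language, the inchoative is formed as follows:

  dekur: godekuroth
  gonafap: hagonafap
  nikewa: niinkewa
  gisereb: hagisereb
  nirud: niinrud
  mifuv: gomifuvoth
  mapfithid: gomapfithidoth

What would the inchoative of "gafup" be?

"gafup" begins with g-. The stems beginning with g- (gonafap → hagonafap, gisereb → hagisereb) add the prefix ha-.
The other patterns: stems beginning with n- insert -in- after the first vowel; stems beginning with d- or m- add go- … -oth around the stem.
So gafup → hagafup.

hagafup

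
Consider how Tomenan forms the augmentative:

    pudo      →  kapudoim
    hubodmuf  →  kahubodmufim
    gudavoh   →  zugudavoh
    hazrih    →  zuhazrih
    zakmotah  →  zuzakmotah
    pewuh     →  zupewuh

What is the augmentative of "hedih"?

gudavoh and pudo both have last vowel 'o' yet inflect differently (zugudavoh, kapudoim), so the last vowel is not what conditions the rule; the final letter is.
"hedih" ends in -h. The stems ending in -h (pewuh → zupewuh, zakmotah → zuzakmotah, hazrih → zuhazrih) add the prefix zu-.
So hedih → zuhedih.

zuhedih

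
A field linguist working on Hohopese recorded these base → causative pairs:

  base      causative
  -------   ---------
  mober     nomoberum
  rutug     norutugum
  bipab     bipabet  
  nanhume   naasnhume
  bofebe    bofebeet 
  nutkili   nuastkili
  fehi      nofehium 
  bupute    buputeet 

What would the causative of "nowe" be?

noaswe

bofebe and nanhume both end in -e yet inflect differently (bofebeet, naasnhume), so the final letter is not what conditions the rule; the first letter is.
"nowe" begins with n-. The stems beginning with n- (nanhume → naasnhume, nutkili → nuastkili) insert -as- after the first vowel.
So nowe → noaswe.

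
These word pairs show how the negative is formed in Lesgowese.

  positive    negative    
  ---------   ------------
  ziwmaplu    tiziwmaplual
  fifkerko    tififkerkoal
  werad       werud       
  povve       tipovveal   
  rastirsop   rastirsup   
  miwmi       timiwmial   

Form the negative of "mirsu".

timirsual

"mirsu" ends in a vowel. The stems ending in a vowel (fifkerko → tififkerkoal, miwmi → timiwmial, ziwmaplu → tiziwmaplual) add ti- … -al around the stem.
The other pattern: stems ending in a consonant change the last vowel to 'u'.
So mirsu → timirsual.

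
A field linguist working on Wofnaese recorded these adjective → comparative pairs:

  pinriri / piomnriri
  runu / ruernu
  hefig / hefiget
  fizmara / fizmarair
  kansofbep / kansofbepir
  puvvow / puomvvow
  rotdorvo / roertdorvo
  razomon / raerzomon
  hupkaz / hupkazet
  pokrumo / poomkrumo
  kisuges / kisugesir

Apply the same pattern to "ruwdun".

rotdorvo and pokrumo both end in -o yet inflect differently (roertdorvo, poomkrumo), so the final letter is not what conditions the rule; the first letter is.
"ruwdun" begins with r-. The stems beginning with r- (razomon → raerzomon, runu → ruernu, rotdorvo → roertdorvo) insert -er- after the first vowel.
So ruwdun → ruerwdun.

ruerwdun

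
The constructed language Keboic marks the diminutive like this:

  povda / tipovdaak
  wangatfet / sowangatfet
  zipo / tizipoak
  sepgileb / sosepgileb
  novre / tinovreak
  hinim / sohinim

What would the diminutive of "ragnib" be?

"ragnib" ends in a consonant. The stems ending in a consonant (wangatfet → sowangatfet, hinim → sohinim, sepgileb → sosepgileb) add the prefix so-.
The other pattern: stems ending in a vowel add ti- … -ak around the stem.
So ragnib → soragnib.

soragnib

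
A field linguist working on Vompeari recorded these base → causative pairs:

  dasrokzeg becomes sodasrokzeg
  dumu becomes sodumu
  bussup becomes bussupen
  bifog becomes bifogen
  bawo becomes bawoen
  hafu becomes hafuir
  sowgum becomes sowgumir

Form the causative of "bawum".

bawumen

dasrokzeg and bifog both end in -g yet inflect differently (sodasrokzeg, bifogen), so the final letter is not what conditions the rule; the first letter is.
"bawum" begins with b-. The stems beginning with b- (bussup → bussupen, bifog → bifogen, bawo → bawoen) add -en.
The other patterns: stems beginning with d- add the prefix so-; stems beginning with h- or s- add -ir.
So bawum → bawumen.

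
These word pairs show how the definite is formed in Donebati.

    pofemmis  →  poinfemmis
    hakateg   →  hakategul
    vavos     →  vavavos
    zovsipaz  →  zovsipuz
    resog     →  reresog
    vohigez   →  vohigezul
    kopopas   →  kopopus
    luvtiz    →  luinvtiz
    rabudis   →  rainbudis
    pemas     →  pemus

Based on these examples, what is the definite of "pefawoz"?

pepefawoz

kopopas and vavos both end in -s yet inflect differently (kopopus, vavavos), so the final letter is not what conditions the rule; the last vowel is.
"pefawoz" has last vowel 'o'. The stems whose last vowel is 'o' (vavos → vavavos, resog → reresog) repeat the first consonant+vowel as a prefix.
The other patterns: stems whose last vowel is 'a' change the last vowel to 'u'; stems whose last vowel is 'i' insert -in- after the first vowel; stems whose last vowel is 'e' add -ul.
So pefawoz → pepefawoz.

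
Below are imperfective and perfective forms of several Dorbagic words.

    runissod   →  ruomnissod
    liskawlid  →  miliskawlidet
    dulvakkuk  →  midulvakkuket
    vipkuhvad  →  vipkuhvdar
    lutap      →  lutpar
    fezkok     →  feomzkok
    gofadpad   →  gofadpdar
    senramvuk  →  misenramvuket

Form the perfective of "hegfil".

"hegfil" has last vowel 'i'. The one such stem in the data (liskawlid → miliskawlidet) adds mi- … -et around the stem, so the same rule applies.
So hegfil → mihegfilet.

mihegfilet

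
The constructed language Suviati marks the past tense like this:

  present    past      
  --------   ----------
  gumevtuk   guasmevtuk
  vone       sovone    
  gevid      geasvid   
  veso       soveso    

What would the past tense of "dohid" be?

"dohid" ends in a consonant. The stems ending in a consonant (gevid → geasvid, gumevtuk → guasmevtuk) insert -as- after the first vowel.
The other pattern: stems ending in a vowel add the prefix so-.
So dohid → doashid.

doashid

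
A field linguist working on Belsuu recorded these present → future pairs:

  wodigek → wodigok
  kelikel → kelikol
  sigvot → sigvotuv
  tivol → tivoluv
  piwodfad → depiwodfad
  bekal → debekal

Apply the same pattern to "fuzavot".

kelikel and tivol both end in -l yet inflect differently (kelikol, tivoluv), so the final letter is not what conditions the rule; the last vowel is.
"fuzavot" has last vowel 'o'. The stems whose last vowel is 'o' (sigvot → sigvotuv, tivol → tivoluv) add -uv.
So fuzavot → fuzavotuv.

fuzavotuv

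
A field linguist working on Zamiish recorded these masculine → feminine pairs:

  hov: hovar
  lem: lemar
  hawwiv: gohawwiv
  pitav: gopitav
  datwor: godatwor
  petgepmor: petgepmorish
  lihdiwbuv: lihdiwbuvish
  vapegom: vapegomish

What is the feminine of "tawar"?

gotawar

hov and hawwiv both end in -v yet inflect differently (hovar, gohawwiv), so the final letter is not what conditions the rule; the number of vowels is.
"tawar" has 2 vowels. The stems with 2 vowels (hawwiv → gohawwiv, pitav → gopitav, datwor → godatwor) add the prefix go-.
The other patterns: stems with 1 vowel add -ar; stems with 3 vowels add -ish.
So tawar → gotawar.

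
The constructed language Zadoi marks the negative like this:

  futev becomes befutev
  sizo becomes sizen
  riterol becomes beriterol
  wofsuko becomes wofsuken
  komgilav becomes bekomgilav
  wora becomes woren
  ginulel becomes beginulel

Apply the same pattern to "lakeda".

komgilav and wora both have last vowel 'a' yet inflect differently (bekomgilav, woren), so the last vowel is not what conditions the rule; whether the stem ends in a vowel or a consonant is.
"lakeda" ends in a vowel. The stems ending in a vowel (wora → woren, wofsuko → wofsuken, sizo → sizen) drop the final letter and add -en.
The other pattern: stems ending in a consonant add the prefix be-.
So lakeda → lakeden.

lakeden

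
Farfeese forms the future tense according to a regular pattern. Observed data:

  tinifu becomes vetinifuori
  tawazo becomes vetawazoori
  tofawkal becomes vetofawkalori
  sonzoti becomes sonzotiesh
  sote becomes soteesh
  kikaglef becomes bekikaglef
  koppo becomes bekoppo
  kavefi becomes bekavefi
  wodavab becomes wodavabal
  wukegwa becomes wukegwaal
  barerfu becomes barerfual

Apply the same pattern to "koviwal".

bekoviwal

tawazo and koppo both end in -o yet inflect differently (vetawazoori, bekoppo), so the final letter is not what conditions the rule; the first letter is.
"koviwal" begins with k-. The stems beginning with k- (kikaglef → bekikaglef, koppo → bekoppo, kavefi → bekavefi) add the prefix be-.
The other patterns: stems beginning with t- add ve- … -ori around the stem; stems beginning with s- add -esh; stems beginning with b- or w- add -al.
So koviwal → bekoviwal.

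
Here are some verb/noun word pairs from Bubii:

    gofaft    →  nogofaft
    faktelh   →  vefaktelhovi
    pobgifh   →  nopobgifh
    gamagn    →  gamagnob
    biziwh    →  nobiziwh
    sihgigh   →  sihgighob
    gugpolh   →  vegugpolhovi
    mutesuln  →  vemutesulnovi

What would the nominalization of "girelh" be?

"girelh" has second-to-last letter 'l'. The stems whose second-to-last letter is 'l' (faktelh → vefaktelhovi, mutesuln → vemutesulnovi, gugpolh → vegugpolhovi) add ve- … -ovi around the stem.
The other patterns: stems whose second-to-last letter is 'g' add -ob; stems whose second-to-last letter is 'f' or 'w' add the prefix no-.
So girelh → vegirelhovi.

vegirelhovi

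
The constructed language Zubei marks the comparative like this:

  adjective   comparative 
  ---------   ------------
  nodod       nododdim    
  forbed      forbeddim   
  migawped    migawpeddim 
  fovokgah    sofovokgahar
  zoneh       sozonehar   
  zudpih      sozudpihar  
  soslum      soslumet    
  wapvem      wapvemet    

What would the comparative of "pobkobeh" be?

sopobkobehar

"pobkobeh" ends in -h. The stems ending in -h (fovokgah → sofovokgahar, zoneh → sozonehar, zudpih → sozudpihar) add so- … -ar around the stem.
The other patterns: stems ending in -d double the final consonant and add -im; stems ending in -m add -et.
So pobkobeh → sopobkobehar.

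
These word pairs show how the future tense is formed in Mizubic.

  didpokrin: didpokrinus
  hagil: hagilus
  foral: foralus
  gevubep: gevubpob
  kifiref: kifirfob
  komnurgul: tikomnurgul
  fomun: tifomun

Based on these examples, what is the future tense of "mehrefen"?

mehrefnob

hagil and komnurgul both end in -l yet inflect differently (hagilus, tikomnurgul), so the final letter is not what conditions the rule; the last vowel is.
"mehrefen" has last vowel 'e'. The stems whose last vowel is 'e' (gevubep → gevubpob, kifiref → kifirfob) delete the last vowel and add -ob.
The other patterns: stems whose last vowel is 'a' or 'i' add -us; stems whose last vowel is 'u' add the prefix ti-.
So mehrefen → mehrefnob.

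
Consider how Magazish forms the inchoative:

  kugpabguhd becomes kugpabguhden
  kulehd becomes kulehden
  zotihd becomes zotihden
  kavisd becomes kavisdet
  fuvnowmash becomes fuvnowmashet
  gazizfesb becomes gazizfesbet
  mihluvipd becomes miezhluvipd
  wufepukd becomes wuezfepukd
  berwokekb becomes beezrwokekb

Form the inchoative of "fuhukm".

"fuhukm" has second-to-last letter 'k'. The stems whose second-to-last letter is 'k' (wufepukd → wuezfepukd, berwokekb → beezrwokekb) insert -ez- after the first vowel.
The other patterns: stems whose second-to-last letter is 'h' add -en; stems whose second-to-last letter is 's' add -et.
So fuhukm → fuezhukm.

fuezhukm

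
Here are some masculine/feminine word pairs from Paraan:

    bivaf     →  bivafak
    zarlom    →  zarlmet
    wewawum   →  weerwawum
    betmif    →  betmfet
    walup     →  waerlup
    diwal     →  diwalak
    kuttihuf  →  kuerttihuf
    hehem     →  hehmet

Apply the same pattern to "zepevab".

bivaf and kuttihuf both end in -f yet inflect differently (bivafak, kuerttihuf), so the final letter is not what conditions the rule; the last vowel is.
"zepevab" has last vowel 'a'. The stems whose last vowel is 'a' (diwal → diwalak, bivaf → bivafak) add -ak.
The other patterns: stems whose last vowel is 'u' insert -er- after the first vowel; stems whose last vowel is 'e', 'i' or 'o' delete the last vowel and add -et.
So zepevab → zepevabak.

zepevabak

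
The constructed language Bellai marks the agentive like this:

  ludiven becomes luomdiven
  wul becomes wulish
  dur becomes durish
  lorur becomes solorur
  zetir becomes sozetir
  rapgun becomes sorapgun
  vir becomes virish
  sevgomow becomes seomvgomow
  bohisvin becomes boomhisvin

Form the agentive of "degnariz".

vir and lorur both end in -r yet inflect differently (virish, solorur), so the final letter is not what conditions the rule; the number of vowels is.
"degnariz" has 3 vowels. The stems with 3 vowels (sevgomow → seomvgomow, bohisvin → boomhisvin, ludiven → luomdiven) insert -om- after the first vowel.
So degnariz → deomgnariz.

deomgnariz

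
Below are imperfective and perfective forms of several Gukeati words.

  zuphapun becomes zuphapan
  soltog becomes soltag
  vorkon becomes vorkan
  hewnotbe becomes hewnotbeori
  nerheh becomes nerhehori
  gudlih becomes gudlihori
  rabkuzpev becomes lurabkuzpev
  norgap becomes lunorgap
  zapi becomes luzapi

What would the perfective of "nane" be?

hewnotbe and rabkuzpev both have last vowel 'e' yet inflect differently (hewnotbeori, lurabkuzpev), so the last vowel is not what conditions the rule; the final letter is.
"nane" ends in -e. The one such stem in the data (hewnotbe → hewnotbeori) adds -ori, so the same rule applies.
So nane → naneori.

naneori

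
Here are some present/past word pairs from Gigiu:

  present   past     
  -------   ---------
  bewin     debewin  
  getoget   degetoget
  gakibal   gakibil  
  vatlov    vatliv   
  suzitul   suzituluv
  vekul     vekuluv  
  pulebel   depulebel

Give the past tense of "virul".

viruluv

"virul" has last vowel 'u'. The stems whose last vowel is 'u' (suzitul → suzituluv, vekul → vekuluv) add -uv.
So virul → viruluv.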